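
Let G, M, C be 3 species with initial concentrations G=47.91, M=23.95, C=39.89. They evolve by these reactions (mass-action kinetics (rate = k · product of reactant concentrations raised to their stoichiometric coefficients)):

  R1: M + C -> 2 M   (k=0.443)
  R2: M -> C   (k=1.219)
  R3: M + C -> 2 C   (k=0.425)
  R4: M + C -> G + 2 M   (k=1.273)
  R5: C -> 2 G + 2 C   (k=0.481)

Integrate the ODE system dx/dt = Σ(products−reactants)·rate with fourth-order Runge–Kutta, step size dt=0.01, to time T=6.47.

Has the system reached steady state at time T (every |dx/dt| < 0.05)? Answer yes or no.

RK4 with dt=0.01: 647 steps to T=6.47. Trajectory (selected grid times):
t=0.00: G=47.91 M=23.95 C=39.89
t=0.72: G=142.34 M=63.58 C=0.95
t=1.44: G=198.49 M=63.91 C=0.95
t=2.16: G=254.93 M=64.24 C=0.95
t=2.88: G=311.65 M=64.57 C=0.95
t=3.59: G=367.86 M=64.89 C=0.95
t=4.31: G=425.14 M=65.22 C=0.95
t=5.03: G=482.71 M=65.55 C=0.95
t=5.75: G=540.57 M=65.88 C=0.95
t=6.47: G=598.71 M=66.21 C=0.95
Rates at T: R1=27.8511, R2=80.7075, R3=26.7194, R4=80.0326, R5=0.4567
dx/dt at T (Σ net stoichiometry × rate): G=+80.9461, M=+0.4568, C=-0.0000
Largest |dx/dt| is |+80.9461| (G) ≥ 0.05 → not steady.

Steady state at T: no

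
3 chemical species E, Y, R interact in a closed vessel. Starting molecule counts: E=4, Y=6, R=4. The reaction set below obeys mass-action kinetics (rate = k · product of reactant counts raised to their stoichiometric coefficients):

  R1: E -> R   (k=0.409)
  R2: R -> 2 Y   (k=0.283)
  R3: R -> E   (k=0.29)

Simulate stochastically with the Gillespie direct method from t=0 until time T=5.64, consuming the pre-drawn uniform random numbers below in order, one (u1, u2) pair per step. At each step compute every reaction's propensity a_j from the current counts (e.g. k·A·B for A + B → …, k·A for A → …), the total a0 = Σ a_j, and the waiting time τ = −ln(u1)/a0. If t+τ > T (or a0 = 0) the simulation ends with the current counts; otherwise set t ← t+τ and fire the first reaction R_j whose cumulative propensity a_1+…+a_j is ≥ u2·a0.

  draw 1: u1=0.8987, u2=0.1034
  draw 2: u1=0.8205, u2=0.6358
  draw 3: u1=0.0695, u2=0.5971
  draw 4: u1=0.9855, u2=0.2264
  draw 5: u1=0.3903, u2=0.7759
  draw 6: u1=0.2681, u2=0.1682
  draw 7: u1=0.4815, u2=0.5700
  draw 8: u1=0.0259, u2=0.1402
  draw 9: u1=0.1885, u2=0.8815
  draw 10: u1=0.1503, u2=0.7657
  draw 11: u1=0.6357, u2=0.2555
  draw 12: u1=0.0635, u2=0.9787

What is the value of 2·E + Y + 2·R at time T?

Value at T = 22

Check how each reaction changes W = 2·E + Y + 2·R (weight of products minus weight of reactants):
R1: E -> R: (2·1) − (2·1) = 2 − 2 = 0
R2: R -> 2 Y: (1·2) − (2·1) = 2 − 2 = 0
R3: R -> E: (2·1) − (2·1) = 2 − 2 = 0
Every reaction leaves W unchanged, so W is conserved and no simulation is needed: W(T) = W(0) = 2·4 + 6 + 2·4 = 22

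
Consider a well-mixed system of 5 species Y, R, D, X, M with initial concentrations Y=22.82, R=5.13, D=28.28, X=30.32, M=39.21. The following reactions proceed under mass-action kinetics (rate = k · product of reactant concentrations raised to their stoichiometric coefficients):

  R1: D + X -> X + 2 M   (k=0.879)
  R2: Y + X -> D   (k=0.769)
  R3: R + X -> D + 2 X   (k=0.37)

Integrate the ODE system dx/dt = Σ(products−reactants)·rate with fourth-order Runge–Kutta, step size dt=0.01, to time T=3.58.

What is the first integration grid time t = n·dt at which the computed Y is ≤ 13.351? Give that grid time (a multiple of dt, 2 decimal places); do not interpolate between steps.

Threshold first reached at t = 0.03

RK4 with dt=0.01: 358 steps to T=3.58. Trajectory (selected grid times):
t=0.00: Y=22.82 R=5.13 D=28.28 X=30.32 M=39.21
t=0.02: Y=15.17 R=4.21 D=24.47 X=23.58 M=63.96
t=0.03: Y=12.76 R=3.88 D=22.57 X=21.51 M=73.27
t=0.40: Y=0.25 R=0.59 D=1.42 X=12.29 M=147.15
t=0.80: Y=0.01 R=0.09 D=0.10 X=12.54 M=151.28
t=1.19: Y=0.00 R=0.02 D=0.01 X=12.61 M=151.62
t=1.59: Y=0.00 R=0.00 D=0.00 X=12.63 M=151.66
t=1.99: Y=0.00 R=0.00 D=0.00 X=12.63 M=151.67
t=2.39: Y=0.00 R=0.00 D=0.00 X=12.63 M=151.67
t=2.78: Y=0.00 R=0.00 D=0.00 X=12.63 M=151.67
t=3.18: Y=0.00 R=0.00 D=0.00 X=12.63 M=151.67
t=3.58: Y=0.00 R=0.00 D=0.00 X=12.63 M=151.67
Y(0.02)=15.166 > 13.351 but Y(0.03)=12.757 ≤ 13.351, so the first grid time is t=0.03.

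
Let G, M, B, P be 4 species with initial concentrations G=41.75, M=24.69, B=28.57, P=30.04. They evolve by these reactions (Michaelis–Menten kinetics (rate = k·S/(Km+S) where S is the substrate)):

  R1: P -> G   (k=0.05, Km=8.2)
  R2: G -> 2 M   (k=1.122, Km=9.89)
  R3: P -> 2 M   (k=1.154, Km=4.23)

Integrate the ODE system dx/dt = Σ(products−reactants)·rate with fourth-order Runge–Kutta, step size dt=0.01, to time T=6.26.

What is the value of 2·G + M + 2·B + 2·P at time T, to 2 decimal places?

Check how each reaction changes W = 2·G + M + 2·B + 2·P (weight of products minus weight of reactants):
R1: P -> G: (2·1) − (2·1) = 2 − 2 = 0
R2: G -> 2 M: (1·2) − (2·1) = 2 − 2 = 0
R3: P -> 2 M: (1·2) − (2·1) = 2 − 2 = 0
Every reaction leaves W unchanged, so W is conserved and no simulation is needed: W(T) = W(0) = 2·41.75 + 24.69 + 2·28.57 + 2·30.04 = 225.41

Value at T = 225.41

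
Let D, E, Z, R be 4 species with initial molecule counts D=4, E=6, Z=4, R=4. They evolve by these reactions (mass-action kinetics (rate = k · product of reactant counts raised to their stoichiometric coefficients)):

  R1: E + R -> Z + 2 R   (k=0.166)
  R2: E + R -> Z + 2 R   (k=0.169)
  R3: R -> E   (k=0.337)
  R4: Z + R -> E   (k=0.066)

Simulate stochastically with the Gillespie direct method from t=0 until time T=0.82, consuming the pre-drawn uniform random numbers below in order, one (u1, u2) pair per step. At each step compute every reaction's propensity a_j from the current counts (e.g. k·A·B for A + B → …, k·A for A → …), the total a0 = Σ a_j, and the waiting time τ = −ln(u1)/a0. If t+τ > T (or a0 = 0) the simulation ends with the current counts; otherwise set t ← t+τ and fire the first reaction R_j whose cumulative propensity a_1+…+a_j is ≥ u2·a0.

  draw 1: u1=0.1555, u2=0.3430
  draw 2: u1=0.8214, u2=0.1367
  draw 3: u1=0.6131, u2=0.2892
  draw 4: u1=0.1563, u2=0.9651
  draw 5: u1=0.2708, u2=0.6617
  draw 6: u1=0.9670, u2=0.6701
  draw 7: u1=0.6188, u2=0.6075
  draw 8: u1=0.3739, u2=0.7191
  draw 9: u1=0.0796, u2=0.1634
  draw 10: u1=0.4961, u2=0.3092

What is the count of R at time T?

t=0.000: D=4 E=6 Z=4 R=4
Draw 1: a1=3.984, a2=4.056, a3=1.348, a4=1.056, a0=10.444; τ=−ln(0.1555)/10.444=0.178 → t=0.178; u2·a0=0.3430·10.444=3.582 ≤ a1=3.984 → R1 fires; D=4 E=5 Z=5 R=5
Draw 2: a1=4.150, a2=4.225, a3=1.685, a4=1.650, a0=11.710; τ=−ln(0.8214)/11.710=0.017 → t=0.195; u2·a0=0.1367·11.710=1.601 ≤ a1=4.150 → R1 fires; D=4 E=4 Z=6 R=6
Draw 3: a1=3.984, a2=4.056, a3=2.022, a4=2.376, a0=12.438; τ=−ln(0.6131)/12.438=0.039 → t=0.234; u2·a0=0.2892·12.438=3.597 ≤ a1=3.984 → R1 fires; D=4 E=3 Z=7 R=7
Draw 4: a1=3.486, a2=3.549, a3=2.359, a4=3.234, a0=12.628; τ=−ln(0.1563)/12.628=0.147 → t=0.381; u2·a0=0.9651·12.628=12.187; a1+…+a3=9.394 < 12.187 ≤ a1+…+a4=12.628 → R4 fires; D=4 E=4 Z=6 R=6
Draw 5: a1=3.984, a2=4.056, a3=2.022, a4=2.376, a0=12.438; τ=−ln(0.2708)/12.438=0.105 → t=0.486; u2·a0=0.6617·12.438=8.230; a1+a2=8.040 < 8.230 ≤ a1+…+a3=10.062 → R3 fires; D=4 E=5 Z=6 R=5
Draw 6: a1=4.150, a2=4.225, a3=1.685, a4=1.980, a0=12.040; τ=−ln(0.9670)/12.040=0.003 → t=0.489; u2·a0=0.6701·12.040=8.068; a1=4.150 < 8.068 ≤ a1+a2=8.375 → R2 fires; D=4 E=4 Z=7 R=6
Draw 7: a1=3.984, a2=4.056, a3=2.022, a4=2.772, a0=12.834; τ=−ln(0.6188)/12.834=0.037 → t=0.527; u2·a0=0.6075·12.834=7.797; a1=3.984 < 7.797 ≤ a1+a2=8.040 → R2 fires; D=4 E=3 Z=8 R=7
Draw 8: a1=3.486, a2=3.549, a3=2.359, a4=3.696, a0=13.090; τ=−ln(0.3739)/13.090=0.075 → t=0.602; u2·a0=0.7191·13.090=9.413; a1+…+a3=9.394 < 9.413 ≤ a1+…+a4=13.090 → R4 fires; D=4 E=4 Z=7 R=6
Draw 9: a1=3.984, a2=4.056, a3=2.022, a4=2.772, a0=12.834; τ=−ln(0.0796)/12.834=0.197 → t=0.799; u2·a0=0.1634·12.834=2.097 ≤ a1=3.984 → R1 fires; D=4 E=3 Z=8 R=7
Draw 10: a1=3.486, a2=3.549, a3=2.359, a4=3.696, a0=13.090; τ=−ln(0.4961)/13.090=0.054 → t=0.852 > T=0.82: stop.
Read off R at T=0.82: 7

R at T = 7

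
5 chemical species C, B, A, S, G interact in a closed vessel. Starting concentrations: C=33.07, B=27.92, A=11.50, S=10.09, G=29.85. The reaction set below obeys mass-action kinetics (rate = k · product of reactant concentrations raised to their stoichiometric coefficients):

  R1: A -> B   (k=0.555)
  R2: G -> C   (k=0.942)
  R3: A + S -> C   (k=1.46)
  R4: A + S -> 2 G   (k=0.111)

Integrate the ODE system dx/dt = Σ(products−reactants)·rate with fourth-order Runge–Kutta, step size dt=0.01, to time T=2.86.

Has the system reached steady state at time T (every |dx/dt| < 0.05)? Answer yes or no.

Steady state at T: no

RK4 with dt=0.01: 286 steps to T=2.86. Trajectory (selected grid times):
t=0.00: C=33.07 B=27.92 A=11.50 S=10.09 G=29.85
t=0.32: C=49.29 B=28.65 A=1.95 S=1.27 G=23.07
t=0.64: C=55.91 B=28.90 A=1.05 S=0.62 G=17.14
t=0.95: C=60.46 B=29.05 A=0.69 S=0.41 G=12.83
t=1.27: C=63.89 B=29.15 A=0.49 S=0.31 G=9.50
t=1.59: C=66.42 B=29.23 A=0.35 S=0.25 G=7.03
t=1.91: C=68.29 B=29.28 A=0.26 S=0.21 G=5.21
t=2.22: C=69.63 B=29.32 A=0.20 S=0.19 G=3.89
t=2.54: C=70.65 B=29.35 A=0.15 S=0.18 G=2.88
t=2.86: C=71.41 B=29.38 A=0.12 S=0.16 G=2.13
Rates at T: R1=0.0656, R2=2.0090, R3=0.0283, R4=0.0021
dx/dt at T (Σ net stoichiometry × rate): C=+2.0373, B=+0.0656, A=-0.0960, S=-0.0304, G=-2.0047
Largest |dx/dt| is |+2.0373| (C) ≥ 0.05 → not steady.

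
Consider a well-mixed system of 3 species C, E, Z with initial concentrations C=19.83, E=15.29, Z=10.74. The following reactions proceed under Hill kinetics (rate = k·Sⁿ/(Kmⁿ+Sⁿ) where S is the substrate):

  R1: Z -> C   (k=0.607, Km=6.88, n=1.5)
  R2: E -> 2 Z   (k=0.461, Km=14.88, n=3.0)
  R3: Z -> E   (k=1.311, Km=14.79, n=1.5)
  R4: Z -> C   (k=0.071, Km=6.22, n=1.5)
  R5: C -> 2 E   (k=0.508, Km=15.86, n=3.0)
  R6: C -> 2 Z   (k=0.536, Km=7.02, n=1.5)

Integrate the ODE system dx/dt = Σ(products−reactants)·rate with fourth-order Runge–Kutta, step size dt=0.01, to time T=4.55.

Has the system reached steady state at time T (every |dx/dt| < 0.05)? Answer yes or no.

Steady state at T: no

RK4 with dt=0.01: 455 steps to T=4.55. Trajectory (selected grid times):
t=0.00: C=19.83 E=15.29 Z=10.74
t=0.51: C=19.66 E=15.76 Z=10.95
t=1.01: C=19.51 E=16.23 Z=11.16
t=1.52: C=19.35 E=16.69 Z=11.38
t=2.02: C=19.20 E=17.15 Z=11.59
t=2.53: C=19.05 E=17.61 Z=11.82
t=3.03: C=18.91 E=18.06 Z=12.03
t=3.54: C=18.77 E=18.52 Z=12.25
t=4.04: C=18.63 E=18.96 Z=12.47
t=4.55: C=18.50 E=19.42 Z=12.70
Rates at T: R1=0.4339, R2=0.3179, R3=0.5808, R4=0.0529, R5=0.3116, R6=0.4344
dx/dt at T (Σ net stoichiometry × rate): C=-0.2592, E=+0.8861, Z=+0.4371
Largest |dx/dt| is |+0.8861| (E) ≥ 0.05 → not steady.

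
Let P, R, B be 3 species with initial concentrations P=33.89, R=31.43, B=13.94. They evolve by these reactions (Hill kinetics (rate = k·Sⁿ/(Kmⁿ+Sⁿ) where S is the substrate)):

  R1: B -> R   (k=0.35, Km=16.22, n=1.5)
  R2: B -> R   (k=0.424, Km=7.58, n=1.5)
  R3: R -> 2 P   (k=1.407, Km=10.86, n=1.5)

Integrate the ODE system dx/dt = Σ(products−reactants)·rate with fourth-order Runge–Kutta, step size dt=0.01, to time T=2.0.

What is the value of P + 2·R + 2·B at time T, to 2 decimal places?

Value at T = 124.63

Check how each reaction changes W = P + 2·R + 2·B (weight of products minus weight of reactants):
R1: B -> R: (2·1) − (2·1) = 2 − 2 = 0
R2: B -> R: (2·1) − (2·1) = 2 − 2 = 0
R3: R -> 2 P: (1·2) − (2·1) = 2 − 2 = 0
Every reaction leaves W unchanged, so W is conserved and no simulation is needed: W(T) = W(0) = 33.89 + 2·31.43 + 2·13.94 = 124.63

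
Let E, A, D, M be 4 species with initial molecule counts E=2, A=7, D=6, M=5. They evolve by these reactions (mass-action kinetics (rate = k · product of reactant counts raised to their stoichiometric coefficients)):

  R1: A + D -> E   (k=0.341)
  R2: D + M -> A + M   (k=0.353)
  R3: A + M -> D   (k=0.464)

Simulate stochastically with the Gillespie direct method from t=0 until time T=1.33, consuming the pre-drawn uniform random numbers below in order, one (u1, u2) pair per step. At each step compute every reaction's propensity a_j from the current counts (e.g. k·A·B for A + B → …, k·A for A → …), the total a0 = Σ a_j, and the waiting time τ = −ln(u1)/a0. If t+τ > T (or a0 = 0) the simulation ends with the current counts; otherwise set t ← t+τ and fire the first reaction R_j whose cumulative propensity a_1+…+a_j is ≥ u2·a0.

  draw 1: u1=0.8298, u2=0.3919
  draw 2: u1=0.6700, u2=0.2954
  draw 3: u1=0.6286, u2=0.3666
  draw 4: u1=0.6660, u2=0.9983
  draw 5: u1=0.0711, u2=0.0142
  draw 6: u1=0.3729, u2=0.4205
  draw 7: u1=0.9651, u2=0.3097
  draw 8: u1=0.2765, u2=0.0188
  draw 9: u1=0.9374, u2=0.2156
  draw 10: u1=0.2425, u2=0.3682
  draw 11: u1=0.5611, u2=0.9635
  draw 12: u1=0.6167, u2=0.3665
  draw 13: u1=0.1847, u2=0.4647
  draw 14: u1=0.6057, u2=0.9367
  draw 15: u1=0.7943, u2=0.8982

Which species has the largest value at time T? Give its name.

Dominant species at T: E

t=0.000: E=2 A=7 D=6 M=5
Draw 1: a1=14.322, a2=10.590, a3=16.240, a0=41.152; τ=−ln(0.8298)/41.152=0.005 → t=0.005; u2·a0=0.3919·41.152=16.127; a1=14.322 < 16.127 ≤ a1+a2=24.912 → R2 fires; E=2 A=8 D=5 M=5
Draw 2: a1=13.640, a2=8.825, a3=18.560, a0=41.025; τ=−ln(0.6700)/41.025=0.010 → t=0.014; u2·a0=0.2954·41.025=12.119 ≤ a1=13.640 → R1 fires; E=3 A=7 D=4 M=5
Draw 3: a1=9.548, a2=7.060, a3=16.240, a0=32.848; τ=−ln(0.6286)/32.848=0.014 → t=0.028; u2·a0=0.3666·32.848=12.042; a1=9.548 < 12.042 ≤ a1+a2=16.608 → R2 fires; E=3 A=8 D=3 M=5
Draw 4: a1=8.184, a2=5.295, a3=18.560, a0=32.039; τ=−ln(0.6660)/32.039=0.013 → t=0.041; u2·a0=0.9983·32.039=31.985; a1+a2=13.479 < 31.985 ≤ a1+…+a3=32.039 → R3 fires; E=3 A=7 D=4 M=4
Draw 5: a1=9.548, a2=5.648, a3=12.992, a0=28.188; τ=−ln(0.0711)/28.188=0.094 → t=0.135; u2·a0=0.0142·28.188=0.400 ≤ a1=9.548 → R1 fires; E=4 A=6 D=3 M=4
Draw 6: a1=6.138, a2=4.236, a3=11.136, a0=21.510; τ=−ln(0.3729)/21.510=0.046 → t=0.181; u2·a0=0.4205·21.510=9.045; a1=6.138 < 9.045 ≤ a1+a2=10.374 → R2 fires; E=4 A=7 D=2 M=4
Draw 7: a1=4.774, a2=2.824, a3=12.992, a0=20.590; τ=−ln(0.9651)/20.590=0.002 → t=0.182; u2·a0=0.3097·20.590=6.377; a1=4.774 < 6.377 ≤ a1+a2=7.598 → R2 fires; E=4 A=8 D=1 M=4
Draw 8: a1=2.728, a2=1.412, a3=14.848, a0=18.988; τ=−ln(0.2765)/18.988=0.068 → t=0.250; u2·a0=0.0188·18.988=0.357 ≤ a1=2.728 → R1 fires; E=5 A=7 D=0 M=4
Draw 9: a1=0.000, a2=0.000, a3=12.992, a0=12.992; τ=−ln(0.9374)/12.992=0.005 → t=0.255; u2·a0=0.2156·12.992=2.801; a1+a2=0.000 < 2.801 ≤ a1+…+a3=12.992 → R3 fires; E=5 A=6 D=1 M=3
Draw 10: a1=2.046, a2=1.059, a3=8.352, a0=11.457; τ=−ln(0.2425)/11.457=0.124 → t=0.379; u2·a0=0.3682·11.457=4.218; a1+a2=3.105 < 4.218 ≤ a1+…+a3=11.457 → R3 fires; E=5 A=5 D=2 M=2
Draw 11: a1=3.410, a2=1.412, a3=4.640, a0=9.462; τ=−ln(0.5611)/9.462=0.061 → t=0.440; u2·a0=0.9635·9.462=9.117; a1+a2=4.822 < 9.117 ≤ a1+…+a3=9.462 → R3 fires; E=5 A=4 D=3 M=1
Draw 12: a1=4.092, a2=1.059, a3=1.856, a0=7.007; τ=−ln(0.6167)/7.007=0.069 → t=0.509; u2·a0=0.3665·7.007=2.568 ≤ a1=4.092 → R1 fires; E=6 A=3 D=2 M=1
Draw 13: a1=2.046, a2=0.706, a3=1.392, a0=4.144; τ=−ln(0.1847)/4.144=0.408 → t=0.916; u2·a0=0.4647·4.144=1.926 ≤ a1=2.046 → R1 fires; E=7 A=2 D=1 M=1
Draw 14: a1=0.682, a2=0.353, a3=0.928, a0=1.963; τ=−ln(0.6057)/1.963=0.255 → t=1.172; u2·a0=0.9367·1.963=1.839; a1+a2=1.035 < 1.839 ≤ a1+…+a3=1.963 → R3 fires; E=7 A=1 D=2 M=0
Draw 15: a1=0.682, a2=0.000, a3=0.000, a0=0.682; τ=−ln(0.7943)/0.682=0.338 → t=1.510 > T=1.33: stop.
At T=1.33: E=7 A=1 D=2 M=0; the largest is E.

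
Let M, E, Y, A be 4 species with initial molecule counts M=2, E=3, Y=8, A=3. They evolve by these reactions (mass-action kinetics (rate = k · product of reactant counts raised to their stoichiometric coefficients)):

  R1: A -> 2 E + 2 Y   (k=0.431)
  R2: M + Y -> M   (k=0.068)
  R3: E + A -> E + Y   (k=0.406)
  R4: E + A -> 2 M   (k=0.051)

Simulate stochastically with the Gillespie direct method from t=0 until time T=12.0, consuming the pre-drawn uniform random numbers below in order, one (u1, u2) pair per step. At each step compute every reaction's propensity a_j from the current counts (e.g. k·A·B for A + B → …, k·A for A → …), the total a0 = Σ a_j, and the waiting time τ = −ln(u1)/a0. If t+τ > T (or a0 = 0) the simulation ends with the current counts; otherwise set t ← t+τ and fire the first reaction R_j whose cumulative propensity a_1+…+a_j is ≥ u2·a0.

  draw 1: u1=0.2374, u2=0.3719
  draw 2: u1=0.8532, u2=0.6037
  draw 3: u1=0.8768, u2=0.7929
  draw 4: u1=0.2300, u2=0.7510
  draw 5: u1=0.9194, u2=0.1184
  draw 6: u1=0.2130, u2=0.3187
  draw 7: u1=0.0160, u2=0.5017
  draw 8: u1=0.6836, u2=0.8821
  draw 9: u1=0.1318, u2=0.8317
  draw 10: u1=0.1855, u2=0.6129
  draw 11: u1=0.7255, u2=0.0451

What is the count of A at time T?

t=0.000: M=2 E=3 Y=8 A=3
Draw 1: a1=1.293, a2=1.088, a3=3.654, a4=0.459, a0=6.494; τ=−ln(0.2374)/6.494=0.221 → t=0.221; u2·a0=0.3719·6.494=2.415; a1+a2=2.381 < 2.415 ≤ a1+…+a3=6.035 → R3 fires; M=2 E=3 Y=9 A=2
Draw 2: a1=0.862, a2=1.224, a3=2.436, a4=0.306, a0=4.828; τ=−ln(0.8532)/4.828=0.033 → t=0.254; u2·a0=0.6037·4.828=2.915; a1+a2=2.086 < 2.915 ≤ a1+…+a3=4.522 → R3 fires; M=2 E=3 Y=10 A=1
Draw 3: a1=0.431, a2=1.360, a3=1.218, a4=0.153, a0=3.162; τ=−ln(0.8768)/3.162=0.042 → t=0.296; u2·a0=0.7929·3.162=2.507; a1+a2=1.791 < 2.507 ≤ a1+…+a3=3.009 → R3 fires; M=2 E=3 Y=11 A=0
Draw 4: a1=0.000, a2=1.496, a3=0.000, a4=0.000, a0=1.496; τ=−ln(0.2300)/1.496=0.982 → t=1.278; u2·a0=0.7510·1.496=1.123; a1=0.000 < 1.123 ≤ a1+a2=1.496 → R2 fires; M=2 E=3 Y=10 A=0
Draw 5: a1=0.000, a2=1.360, a3=0.000, a4=0.000, a0=1.360; τ=−ln(0.9194)/1.360=0.062 → t=1.340; u2·a0=0.1184·1.360=0.161; a1=0.000 < 0.161 ≤ a1+a2=1.360 → R2 fires; M=2 E=3 Y=9 A=0
Draw 6: a1=0.000, a2=1.224, a3=0.000, a4=0.000, a0=1.224; τ=−ln(0.2130)/1.224=1.263 → t=2.604; u2·a0=0.3187·1.224=0.390; a1=0.000 < 0.390 ≤ a1+a2=1.224 → R2 fires; M=2 E=3 Y=8 A=0
Draw 7: a1=0.000, a2=1.088, a3=0.000, a4=0.000, a0=1.088; τ=−ln(0.0160)/1.088=3.801 → t=6.404; u2·a0=0.5017·1.088=0.546; a1=0.000 < 0.546 ≤ a1+a2=1.088 → R2 fires; M=2 E=3 Y=7 A=0
Draw 8: a1=0.000, a2=0.952, a3=0.000, a4=0.000, a0=0.952; τ=−ln(0.6836)/0.952=0.400 → t=6.804; u2·a0=0.8821·0.952=0.840; a1=0.000 < 0.840 ≤ a1+a2=0.952 → R2 fires; M=2 E=3 Y=6 A=0
Draw 9: a1=0.000, a2=0.816, a3=0.000, a4=0.000, a0=0.816; τ=−ln(0.1318)/0.816=2.483 → t=9.287; u2·a0=0.8317·0.816=0.679; a1=0.000 < 0.679 ≤ a1+a2=0.816 → R2 fires; M=2 E=3 Y=5 A=0
Draw 10: a1=0.000, a2=0.680, a3=0.000, a4=0.000, a0=0.680; τ=−ln(0.1855)/0.680=2.478 → t=11.765; u2·a0=0.6129·0.680=0.417; a1=0.000 < 0.417 ≤ a1+a2=0.680 → R2 fires; M=2 E=3 Y=4 A=0
Draw 11: a1=0.000, a2=0.544, a3=0.000, a4=0.000, a0=0.544; τ=−ln(0.7255)/0.544=0.590 → t=12.355 > T=12.0: stop.
Read off A at T=12.0: 0

A at T = 0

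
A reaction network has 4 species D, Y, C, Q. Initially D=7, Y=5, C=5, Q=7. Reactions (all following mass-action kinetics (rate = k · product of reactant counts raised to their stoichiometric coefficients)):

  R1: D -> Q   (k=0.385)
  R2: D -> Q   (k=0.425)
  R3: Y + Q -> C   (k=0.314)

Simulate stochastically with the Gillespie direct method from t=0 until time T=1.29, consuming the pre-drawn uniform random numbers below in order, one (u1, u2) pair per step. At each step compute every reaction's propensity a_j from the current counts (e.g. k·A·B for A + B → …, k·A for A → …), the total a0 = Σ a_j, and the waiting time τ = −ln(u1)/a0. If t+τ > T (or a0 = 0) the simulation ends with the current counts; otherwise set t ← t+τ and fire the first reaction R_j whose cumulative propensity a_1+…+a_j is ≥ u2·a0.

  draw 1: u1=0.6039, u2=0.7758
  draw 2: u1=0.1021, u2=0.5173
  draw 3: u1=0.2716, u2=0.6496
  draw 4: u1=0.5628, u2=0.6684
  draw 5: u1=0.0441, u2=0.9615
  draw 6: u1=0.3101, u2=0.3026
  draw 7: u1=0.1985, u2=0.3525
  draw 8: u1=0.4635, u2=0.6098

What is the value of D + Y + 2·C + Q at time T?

Check how each reaction changes W = D + Y + 2·C + Q (weight of products minus weight of reactants):
R1: D -> Q: (1·1) − (1·1) = 1 − 1 = 0
R2: D -> Q: (1·1) − (1·1) = 1 − 1 = 0
R3: Y + Q -> C: (2·1) − (1·1 + 1·1) = 2 − 2 = 0
Every reaction leaves W unchanged, so W is conserved and no simulation is needed: W(T) = W(0) = 7 + 5 + 2·5 + 7 = 29

Value at T = 29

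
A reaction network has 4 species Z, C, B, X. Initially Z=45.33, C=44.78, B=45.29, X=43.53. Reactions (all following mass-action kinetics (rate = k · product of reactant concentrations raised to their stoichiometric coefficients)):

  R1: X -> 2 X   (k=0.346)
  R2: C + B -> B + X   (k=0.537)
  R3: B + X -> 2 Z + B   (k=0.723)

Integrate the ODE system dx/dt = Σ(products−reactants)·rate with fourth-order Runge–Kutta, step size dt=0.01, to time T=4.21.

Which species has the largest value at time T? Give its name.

Dominant species at T: Z

RK4 with dt=0.01: 421 steps to T=4.21. Trajectory (selected grid times):
t=0.00: Z=45.33 C=44.78 B=45.29 X=43.53
t=0.47: Z=223.83 C=0.00 B=45.29 X=0.00
t=0.94: Z=223.84 C=0.00 B=45.29 X=0.00
t=1.40: Z=223.84 C=0.00 B=45.29 X=0.00
t=1.87: Z=223.84 C=0.00 B=45.29 X=0.00
t=2.34: Z=223.84 C=0.00 B=45.29 X=0.00
t=2.81: Z=223.84 C=0.00 B=45.29 X=0.00
t=3.27: Z=223.84 C=0.00 B=45.29 X=0.00
t=3.74: Z=223.84 C=0.00 B=45.29 X=0.00
t=4.21: Z=223.84 C=0.00 B=45.29 X=0.00
At T=4.21: Z=223.84 C=0.00 B=45.29 X=0.00; the largest is Z.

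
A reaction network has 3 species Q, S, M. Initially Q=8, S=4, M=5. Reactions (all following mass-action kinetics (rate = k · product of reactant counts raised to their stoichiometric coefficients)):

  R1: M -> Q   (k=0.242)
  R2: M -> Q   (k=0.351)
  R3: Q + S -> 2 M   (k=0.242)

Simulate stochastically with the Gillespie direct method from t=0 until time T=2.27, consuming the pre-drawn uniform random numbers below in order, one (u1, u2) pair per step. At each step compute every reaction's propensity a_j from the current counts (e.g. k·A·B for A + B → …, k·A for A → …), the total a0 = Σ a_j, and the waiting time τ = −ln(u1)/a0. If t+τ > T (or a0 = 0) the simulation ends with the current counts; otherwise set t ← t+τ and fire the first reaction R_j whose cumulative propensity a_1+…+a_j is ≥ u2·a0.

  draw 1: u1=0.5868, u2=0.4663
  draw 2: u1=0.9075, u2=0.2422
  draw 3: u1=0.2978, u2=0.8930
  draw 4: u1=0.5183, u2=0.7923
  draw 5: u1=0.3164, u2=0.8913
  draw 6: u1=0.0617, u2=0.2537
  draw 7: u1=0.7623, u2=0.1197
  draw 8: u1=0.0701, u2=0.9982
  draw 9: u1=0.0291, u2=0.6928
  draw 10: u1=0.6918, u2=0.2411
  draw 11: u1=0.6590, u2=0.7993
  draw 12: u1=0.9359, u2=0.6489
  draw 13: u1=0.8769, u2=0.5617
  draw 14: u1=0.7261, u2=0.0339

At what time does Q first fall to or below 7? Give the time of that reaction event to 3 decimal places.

Threshold first reached at t = 0.050

t=0.000: Q=8 S=4 M=5
Draw 1: a1=1.210, a2=1.755, a3=7.744, a0=10.709; τ=−ln(0.5868)/10.709=0.050 → t=0.050; u2·a0=0.4663·10.709=4.994; a1+a2=2.965 < 4.994 ≤ a1+…+a3=10.709 → R3 fires; Q=7 S=3 M=7
Draw 2: a1=1.694, a2=2.457, a3=5.082, a0=9.233; τ=−ln(0.9075)/9.233=0.011 → t=0.060; u2·a0=0.2422·9.233=2.236; a1=1.694 < 2.236 ≤ a1+a2=4.151 → R2 fires; Q=8 S=3 M=6
Draw 3: a1=1.452, a2=2.106, a3=5.808, a0=9.366; τ=−ln(0.2978)/9.366=0.129 → t=0.190; u2·a0=0.8930·9.366=8.364; a1+a2=3.558 < 8.364 ≤ a1+…+a3=9.366 → R3 fires; Q=7 S=2 M=8
Draw 4: a1=1.936, a2=2.808, a3=3.388, a0=8.132; τ=−ln(0.5183)/8.132=0.081 → t=0.270; u2·a0=0.7923·8.132=6.443; a1+a2=4.744 < 6.443 ≤ a1+…+a3=8.132 → R3 fires; Q=6 S=1 M=10
Draw 5: a1=2.420, a2=3.510, a3=1.452, a0=7.382; τ=−ln(0.3164)/7.382=0.156 → t=0.426; u2·a0=0.8913·7.382=6.580; a1+a2=5.930 < 6.580 ≤ a1+…+a3=7.382 → R3 fires; Q=5 S=0 M=12
Draw 6: a1=2.904, a2=4.212, a3=0.000, a0=7.116; τ=−ln(0.0617)/7.116=0.391 → t=0.818; u2·a0=0.2537·7.116=1.805 ≤ a1=2.904 → R1 fires; Q=6 S=0 M=11
Draw 7: a1=2.662, a2=3.861, a3=0.000, a0=6.523; τ=−ln(0.7623)/6.523=0.042 → t=0.859; u2·a0=0.1197·6.523=0.781 ≤ a1=2.662 → R1 fires; Q=7 S=0 M=10
Draw 8: a1=2.420, a2=3.510, a3=0.000, a0=5.930; τ=−ln(0.0701)/5.930=0.448 → t=1.308; u2·a0=0.9982·5.930=5.919; a1=2.420 < 5.919 ≤ a1+a2=5.930 → R2 fires; Q=8 S=0 M=9
Draw 9: a1=2.178, a2=3.159, a3=0.000, a0=5.337; τ=−ln(0.0291)/5.337=0.663 → t=1.970; u2·a0=0.6928·5.337=3.697; a1=2.178 < 3.697 ≤ a1+a2=5.337 → R2 fires; Q=9 S=0 M=8
Draw 10: a1=1.936, a2=2.808, a3=0.000, a0=4.744; τ=−ln(0.6918)/4.744=0.078 → t=2.048; u2·a0=0.2411·4.744=1.144 ≤ a1=1.936 → R1 fires; Q=10 S=0 M=7
Draw 11: a1=1.694, a2=2.457, a3=0.000, a0=4.151; τ=−ln(0.6590)/4.151=0.100 → t=2.148; u2·a0=0.7993·4.151=3.318; a1=1.694 < 3.318 ≤ a1+a2=4.151 → R2 fires; Q=11 S=0 M=6
Draw 12: a1=1.452, a2=2.106, a3=0.000, a0=3.558; τ=−ln(0.9359)/3.558=0.019 → t=2.167; u2·a0=0.6489·3.558=2.309; a1=1.452 < 2.309 ≤ a1+a2=3.558 → R2 fires; Q=12 S=0 M=5
Draw 13: a1=1.210, a2=1.755, a3=0.000, a0=2.965; τ=−ln(0.8769)/2.965=0.044 → t=2.211; u2·a0=0.5617·2.965=1.665; a1=1.210 < 1.665 ≤ a1+a2=2.965 → R2 fires; Q=13 S=0 M=4
Draw 14: a1=0.968, a2=1.404, a3=0.000, a0=2.372; τ=−ln(0.7261)/2.372=0.135 → t=2.346 > T=2.27: stop.
Q first becomes ≤ 7 when it reaches 7 at the event at t=0.050.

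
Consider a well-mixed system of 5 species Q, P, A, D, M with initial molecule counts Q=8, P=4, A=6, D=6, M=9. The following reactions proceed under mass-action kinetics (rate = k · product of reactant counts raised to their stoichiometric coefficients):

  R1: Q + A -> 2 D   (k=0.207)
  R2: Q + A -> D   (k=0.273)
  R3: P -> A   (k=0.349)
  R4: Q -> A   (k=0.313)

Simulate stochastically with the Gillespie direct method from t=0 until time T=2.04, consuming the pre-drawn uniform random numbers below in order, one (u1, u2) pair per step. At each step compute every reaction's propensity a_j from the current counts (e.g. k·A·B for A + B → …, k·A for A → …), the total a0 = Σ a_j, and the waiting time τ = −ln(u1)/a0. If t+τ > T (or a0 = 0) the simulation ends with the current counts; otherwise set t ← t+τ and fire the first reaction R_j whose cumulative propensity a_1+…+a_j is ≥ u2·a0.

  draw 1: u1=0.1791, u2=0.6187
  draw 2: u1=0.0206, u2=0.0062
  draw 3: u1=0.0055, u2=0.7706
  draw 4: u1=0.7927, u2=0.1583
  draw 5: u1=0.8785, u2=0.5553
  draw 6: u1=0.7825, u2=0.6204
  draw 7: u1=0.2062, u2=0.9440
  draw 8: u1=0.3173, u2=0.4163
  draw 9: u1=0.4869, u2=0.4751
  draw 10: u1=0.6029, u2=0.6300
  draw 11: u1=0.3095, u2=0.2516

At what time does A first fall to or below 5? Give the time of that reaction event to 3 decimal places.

t=0.000: Q=8 P=4 A=6 D=6 M=9
Draw 1: a1=9.936, a2=13.104, a3=1.396, a4=2.504, a0=26.940; τ=−ln(0.1791)/26.940=0.064 → t=0.064; u2·a0=0.6187·26.940=16.668; a1=9.936 < 16.668 ≤ a1+a2=23.040 → R2 fires; Q=7 P=4 A=5 D=7 M=9
Draw 2: a1=7.245, a2=9.555, a3=1.396, a4=2.191, a0=20.387; τ=−ln(0.0206)/20.387=0.190 → t=0.254; u2·a0=0.0062·20.387=0.126 ≤ a1=7.245 → R1 fires; Q=6 P=4 A=4 D=9 M=9
Draw 3: a1=4.968, a2=6.552, a3=1.396, a4=1.878, a0=14.794; τ=−ln(0.0055)/14.794=0.352 → t=0.606; u2·a0=0.7706·14.794=11.400; a1=4.968 < 11.400 ≤ a1+a2=11.520 → R2 fires; Q=5 P=4 A=3 D=10 M=9
Draw 4: a1=3.105, a2=4.095, a3=1.396, a4=1.565, a0=10.161; τ=−ln(0.7927)/10.161=0.023 → t=0.629; u2·a0=0.1583·10.161=1.608 ≤ a1=3.105 → R1 fires; Q=4 P=4 A=2 D=12 M=9
Draw 5: a1=1.656, a2=2.184, a3=1.396, a4=1.252, a0=6.488; τ=−ln(0.8785)/6.488=0.020 → t=0.649; u2·a0=0.5553·6.488=3.603; a1=1.656 < 3.603 ≤ a1+a2=3.840 → R2 fires; Q=3 P=4 A=1 D=13 M=9
Draw 6: a1=0.621, a2=0.819, a3=1.396, a4=0.939, a0=3.775; τ=−ln(0.7825)/3.775=0.065 → t=0.714; u2·a0=0.6204·3.775=2.342; a1+a2=1.440 < 2.342 ≤ a1+…+a3=2.836 → R3 fires; Q=3 P=3 A=2 D=13 M=9
Draw 7: a1=1.242, a2=1.638, a3=1.047, a4=0.939, a0=4.866; τ=−ln(0.2062)/4.866=0.324 → t=1.038; u2·a0=0.9440·4.866=4.594; a1+…+a3=3.927 < 4.594 ≤ a1+…+a4=4.866 → R4 fires; Q=2 P=3 A=3 D=13 M=9
Draw 8: a1=1.242, a2=1.638, a3=1.047, a4=0.626, a0=4.553; τ=−ln(0.3173)/4.553=0.252 → t=1.290; u2·a0=0.4163·4.553=1.895; a1=1.242 < 1.895 ≤ a1+a2=2.880 → R2 fires; Q=1 P=3 A=2 D=14 M=9
Draw 9: a1=0.414, a2=0.546, a3=1.047, a4=0.313, a0=2.320; τ=−ln(0.4869)/2.320=0.310 → t=1.601; u2·a0=0.4751·2.320=1.102; a1+a2=0.960 < 1.102 ≤ a1+…+a3=2.007 → R3 fires; Q=1 P=2 A=3 D=14 M=9
Draw 10: a1=0.621, a2=0.819, a3=0.698, a4=0.313, a0=2.451; τ=−ln(0.6029)/2.451=0.206 → t=1.807; u2·a0=0.6300·2.451=1.544; a1+a2=1.440 < 1.544 ≤ a1+…+a3=2.138 → R3 fires; Q=1 P=1 A=4 D=14 M=9
Draw 11: a1=0.828, a2=1.092, a3=0.349, a4=0.313, a0=2.582; τ=−ln(0.3095)/2.582=0.454 → t=2.261 > T=2.04: stop.
A first becomes ≤ 5 when it reaches 5 at the event at t=0.064.

Threshold first reached at t = 0.064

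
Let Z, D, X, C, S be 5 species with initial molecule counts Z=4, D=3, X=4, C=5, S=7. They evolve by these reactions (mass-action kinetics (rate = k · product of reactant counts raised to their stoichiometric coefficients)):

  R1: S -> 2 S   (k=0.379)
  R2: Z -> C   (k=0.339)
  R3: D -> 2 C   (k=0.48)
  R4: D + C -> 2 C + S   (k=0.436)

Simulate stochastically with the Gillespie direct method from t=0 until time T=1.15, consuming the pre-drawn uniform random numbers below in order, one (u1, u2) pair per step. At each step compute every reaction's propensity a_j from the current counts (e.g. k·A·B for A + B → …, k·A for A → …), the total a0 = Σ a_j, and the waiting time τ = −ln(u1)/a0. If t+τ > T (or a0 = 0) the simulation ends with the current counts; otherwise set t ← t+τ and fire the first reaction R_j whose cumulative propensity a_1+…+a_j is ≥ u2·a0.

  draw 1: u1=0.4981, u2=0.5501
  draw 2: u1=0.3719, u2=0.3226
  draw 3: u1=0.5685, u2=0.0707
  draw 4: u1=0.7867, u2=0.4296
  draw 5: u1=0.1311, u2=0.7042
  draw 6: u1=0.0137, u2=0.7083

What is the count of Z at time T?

Z at T = 3

t=0.000: Z=4 D=3 X=4 C=5 S=7
Draw 1: a1=2.653, a2=1.356, a3=1.440, a4=6.540, a0=11.989; τ=−ln(0.4981)/11.989=0.058 → t=0.058; u2·a0=0.5501·11.989=6.595; a1+…+a3=5.449 < 6.595 ≤ a1+…+a4=11.989 → R4 fires; Z=4 D=2 X=4 C=6 S=8
Draw 2: a1=3.032, a2=1.356, a3=0.960, a4=5.232, a0=10.580; τ=−ln(0.3719)/10.580=0.093 → t=0.152; u2·a0=0.3226·10.580=3.413; a1=3.032 < 3.413 ≤ a1+a2=4.388 → R2 fires; Z=3 D=2 X=4 C=7 S=8
Draw 3: a1=3.032, a2=1.017, a3=0.960, a4=6.104, a0=11.113; τ=−ln(0.5685)/11.113=0.051 → t=0.202; u2·a0=0.0707·11.113=0.786 ≤ a1=3.032 → R1 fires; Z=3 D=2 X=4 C=7 S=9
Draw 4: a1=3.411, a2=1.017, a3=0.960, a4=6.104, a0=11.492; τ=−ln(0.7867)/11.492=0.021 → t=0.223; u2·a0=0.4296·11.492=4.937; a1+a2=4.428 < 4.937 ≤ a1+…+a3=5.388 → R3 fires; Z=3 D=1 X=4 C=9 S=9
Draw 5: a1=3.411, a2=1.017, a3=0.480, a4=3.924, a0=8.832; τ=−ln(0.1311)/8.832=0.230 → t=0.453; u2·a0=0.7042·8.832=6.219; a1+…+a3=4.908 < 6.219 ≤ a1+…+a4=8.832 → R4 fires; Z=3 D=0 X=4 C=10 S=10
Draw 6: a1=3.790, a2=1.017, a3=0.000, a4=0.000, a0=4.807; τ=−ln(0.0137)/4.807=0.893 → t=1.346 > T=1.15: stop.
Read off Z at T=1.15: 3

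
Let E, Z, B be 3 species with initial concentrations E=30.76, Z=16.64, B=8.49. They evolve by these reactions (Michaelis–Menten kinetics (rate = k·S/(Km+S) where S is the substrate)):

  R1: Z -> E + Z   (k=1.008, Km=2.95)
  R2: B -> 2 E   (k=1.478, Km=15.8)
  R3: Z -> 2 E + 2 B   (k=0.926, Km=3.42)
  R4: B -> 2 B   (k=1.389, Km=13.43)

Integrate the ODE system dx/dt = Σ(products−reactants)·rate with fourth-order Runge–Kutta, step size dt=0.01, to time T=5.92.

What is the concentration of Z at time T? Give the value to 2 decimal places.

RK4 with dt=0.01: 592 steps to T=5.92. Trajectory (selected grid times):
t=0.00: E=30.76 Z=16.64 B=8.49
t=0.66: E=33.04 Z=16.13 B=9.52
t=1.32: E=35.37 Z=15.63 B=10.53
t=1.97: E=37.69 Z=15.14 B=11.53
t=2.63: E=40.08 Z=14.64 B=12.54
t=3.29: E=42.51 Z=14.15 B=13.53
t=3.95: E=44.95 Z=13.66 B=14.53
t=4.60: E=47.39 Z=13.18 B=15.49
t=5.26: E=49.87 Z=12.69 B=16.47
t=5.92: E=52.38 Z=12.22 B=17.43
Read off Z at T=5.92: 12.22

Z at T = 12.22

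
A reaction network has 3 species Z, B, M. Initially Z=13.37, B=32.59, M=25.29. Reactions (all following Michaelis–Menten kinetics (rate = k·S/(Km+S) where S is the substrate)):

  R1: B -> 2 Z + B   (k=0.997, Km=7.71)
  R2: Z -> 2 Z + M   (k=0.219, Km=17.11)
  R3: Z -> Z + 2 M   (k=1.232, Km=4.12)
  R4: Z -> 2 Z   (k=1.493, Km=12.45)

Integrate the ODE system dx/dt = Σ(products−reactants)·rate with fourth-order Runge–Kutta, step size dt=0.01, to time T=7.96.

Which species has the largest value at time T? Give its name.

Dominant species at T: M

RK4 with dt=0.01: 796 steps to T=7.96. Trajectory (selected grid times):
t=0.00: Z=13.37 B=32.59 M=25.29
t=0.88: Z=15.58 B=32.59 M=27.07
t=1.77: Z=17.88 B=32.59 M=28.92
t=2.65: Z=20.19 B=32.59 M=30.80
t=3.54: Z=22.57 B=32.59 M=32.75
t=4.42: Z=24.97 B=32.59 M=34.71
t=5.31: Z=27.42 B=32.59 M=36.72
t=6.19: Z=29.88 B=32.59 M=38.74
t=7.08: Z=32.39 B=32.59 M=40.80
t=7.96: Z=34.89 B=32.59 M=42.86
At T=7.96: Z=34.89 B=32.59 M=42.86; the largest is M.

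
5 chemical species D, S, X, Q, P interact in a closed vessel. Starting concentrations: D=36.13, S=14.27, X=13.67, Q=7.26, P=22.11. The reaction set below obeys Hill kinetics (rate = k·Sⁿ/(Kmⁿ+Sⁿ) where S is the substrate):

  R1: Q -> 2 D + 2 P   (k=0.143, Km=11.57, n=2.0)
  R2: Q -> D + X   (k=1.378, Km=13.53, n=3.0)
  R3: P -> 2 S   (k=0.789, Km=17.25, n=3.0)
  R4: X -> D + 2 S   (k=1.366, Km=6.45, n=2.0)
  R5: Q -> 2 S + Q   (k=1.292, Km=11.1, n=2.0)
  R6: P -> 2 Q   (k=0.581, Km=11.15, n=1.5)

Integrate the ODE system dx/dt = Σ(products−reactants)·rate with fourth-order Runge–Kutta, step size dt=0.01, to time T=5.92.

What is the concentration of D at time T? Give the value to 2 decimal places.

RK4 with dt=0.01: 592 steps to T=5.92. Trajectory (selected grid times):
t=0.00: D=36.13 S=14.27 X=13.67 Q=7.26 P=22.11
t=0.66: D=37.05 S=16.96 X=13.07 Q=7.66 P=21.54
t=1.32: D=37.97 S=19.65 X=12.50 Q=8.04 P=20.98
t=1.97: D=38.90 S=22.28 X=11.97 Q=8.39 P=20.44
t=2.63: D=39.84 S=24.94 X=11.46 Q=8.71 P=19.92
t=3.29: D=40.78 S=27.58 X=10.98 Q=9.02 P=19.41
t=3.95: D=41.74 S=30.20 X=10.54 Q=9.30 P=18.92
t=4.60: D=42.67 S=32.75 X=10.12 Q=9.55 P=18.44
t=5.26: D=43.63 S=35.32 X=9.73 Q=9.79 P=17.98
t=5.92: D=44.58 S=37.86 X=9.37 Q=10.00 P=17.53
Read off D at T=5.92: 44.58

D at T = 44.58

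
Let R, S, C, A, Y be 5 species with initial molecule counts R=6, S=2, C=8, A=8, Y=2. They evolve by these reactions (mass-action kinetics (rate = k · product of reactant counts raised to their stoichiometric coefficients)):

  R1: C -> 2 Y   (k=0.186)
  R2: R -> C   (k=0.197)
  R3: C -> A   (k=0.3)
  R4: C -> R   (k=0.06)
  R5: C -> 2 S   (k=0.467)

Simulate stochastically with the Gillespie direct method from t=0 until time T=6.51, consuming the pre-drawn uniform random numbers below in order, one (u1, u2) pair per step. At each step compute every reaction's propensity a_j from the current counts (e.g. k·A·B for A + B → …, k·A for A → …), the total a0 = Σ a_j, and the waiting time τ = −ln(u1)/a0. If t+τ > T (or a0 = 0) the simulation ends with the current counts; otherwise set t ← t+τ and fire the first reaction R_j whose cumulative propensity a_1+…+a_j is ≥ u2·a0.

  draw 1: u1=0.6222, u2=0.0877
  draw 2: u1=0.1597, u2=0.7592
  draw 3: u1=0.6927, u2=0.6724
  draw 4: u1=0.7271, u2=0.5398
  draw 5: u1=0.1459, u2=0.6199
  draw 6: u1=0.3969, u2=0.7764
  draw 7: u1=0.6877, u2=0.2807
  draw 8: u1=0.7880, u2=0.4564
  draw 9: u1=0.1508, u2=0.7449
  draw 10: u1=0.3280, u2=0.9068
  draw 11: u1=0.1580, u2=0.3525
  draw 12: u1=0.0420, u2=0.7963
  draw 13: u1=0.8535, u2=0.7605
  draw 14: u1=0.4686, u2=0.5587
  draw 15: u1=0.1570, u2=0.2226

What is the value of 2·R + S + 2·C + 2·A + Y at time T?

Value at T = 48

Check how each reaction changes W = 2·R + S + 2·C + 2·A + Y (weight of products minus weight of reactants):
R1: C -> 2 Y: (1·2) − (2·1) = 2 − 2 = 0
R2: R -> C: (2·1) − (2·1) = 2 − 2 = 0
R3: C -> A: (2·1) − (2·1) = 2 − 2 = 0
R4: C -> R: (2·1) − (2·1) = 2 − 2 = 0
R5: C -> 2 S: (1·2) − (2·1) = 2 − 2 = 0
Every reaction leaves W unchanged, so W is conserved and no simulation is needed: W(T) = W(0) = 2·6 + 2 + 2·8 + 2·8 + 2 = 48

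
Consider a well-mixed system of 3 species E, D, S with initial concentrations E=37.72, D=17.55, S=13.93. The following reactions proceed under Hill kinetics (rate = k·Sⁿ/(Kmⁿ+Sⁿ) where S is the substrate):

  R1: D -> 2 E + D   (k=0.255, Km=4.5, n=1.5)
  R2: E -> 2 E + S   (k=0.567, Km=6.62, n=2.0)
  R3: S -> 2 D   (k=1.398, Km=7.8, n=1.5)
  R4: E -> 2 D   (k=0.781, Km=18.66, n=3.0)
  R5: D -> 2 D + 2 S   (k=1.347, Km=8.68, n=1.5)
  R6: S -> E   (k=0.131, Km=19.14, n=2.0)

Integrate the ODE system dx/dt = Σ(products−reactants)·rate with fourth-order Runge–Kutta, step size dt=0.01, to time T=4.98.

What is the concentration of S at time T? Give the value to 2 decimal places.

RK4 with dt=0.01: 498 steps to T=4.98. Trajectory (selected grid times):
t=0.00: E=37.72 D=17.55 S=13.93
t=0.55: E=37.92 D=19.98 S=14.78
t=1.11: E=38.12 D=22.50 S=15.69
t=1.66: E=38.33 D=25.03 S=16.60
t=2.21: E=38.54 D=27.60 S=17.53
t=2.77: E=38.76 D=30.25 S=18.49
t=3.32: E=38.98 D=32.89 S=19.44
t=3.87: E=39.20 D=35.56 S=20.40
t=4.43: E=39.43 D=38.30 S=21.39
t=4.98: E=39.65 D=41.02 S=22.36
Read off S at T=4.98: 22.36

S at T = 22.36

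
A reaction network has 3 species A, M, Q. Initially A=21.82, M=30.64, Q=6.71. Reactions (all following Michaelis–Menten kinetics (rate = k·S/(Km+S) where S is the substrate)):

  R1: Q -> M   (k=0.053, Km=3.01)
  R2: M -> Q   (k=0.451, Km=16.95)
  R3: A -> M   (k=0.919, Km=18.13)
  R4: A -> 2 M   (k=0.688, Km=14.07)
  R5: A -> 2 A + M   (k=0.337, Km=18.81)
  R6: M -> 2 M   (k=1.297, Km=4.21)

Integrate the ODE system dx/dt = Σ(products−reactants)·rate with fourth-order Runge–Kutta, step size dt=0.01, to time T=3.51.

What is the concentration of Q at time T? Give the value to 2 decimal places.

Q at T = 7.64

RK4 with dt=0.01: 351 steps to T=3.51. Trajectory (selected grid times):
t=0.00: A=21.82 M=30.64 Q=6.71
t=0.39: A=21.53 M=31.58 Q=6.81
t=0.78: A=21.25 M=32.51 Q=6.91
t=1.17: A=20.96 M=33.44 Q=7.01
t=1.56: A=20.68 M=34.37 Q=7.11
t=1.95: A=20.40 M=35.30 Q=7.22
t=2.34: A=20.12 M=36.22 Q=7.32
t=2.73: A=19.84 M=37.14 Q=7.43
t=3.12: A=19.57 M=38.05 Q=7.54
t=3.51: A=19.29 M=38.96 Q=7.64
Read off Q at T=3.51: 7.64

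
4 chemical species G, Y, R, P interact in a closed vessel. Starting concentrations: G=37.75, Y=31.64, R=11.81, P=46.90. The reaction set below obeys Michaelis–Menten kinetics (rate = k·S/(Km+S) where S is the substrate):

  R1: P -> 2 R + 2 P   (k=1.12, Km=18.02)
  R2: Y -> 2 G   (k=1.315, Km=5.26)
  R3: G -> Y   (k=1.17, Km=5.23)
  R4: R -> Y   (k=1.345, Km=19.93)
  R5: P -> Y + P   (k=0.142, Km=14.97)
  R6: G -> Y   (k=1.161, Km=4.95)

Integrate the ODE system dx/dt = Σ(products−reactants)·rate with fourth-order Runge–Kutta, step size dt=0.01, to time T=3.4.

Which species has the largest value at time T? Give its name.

Dominant species at T: P

RK4 with dt=0.01: 340 steps to T=3.4. Trajectory (selected grid times):
t=0.00: G=37.75 Y=31.64 R=11.81 P=46.90
t=0.38: G=37.83 Y=32.22 R=12.23 P=47.21
t=0.76: G=37.91 Y=32.81 R=12.65 P=47.52
t=1.13: G=37.99 Y=33.39 R=13.06 P=47.82
t=1.51: G=38.07 Y=33.98 R=13.47 P=48.13
t=1.89: G=38.15 Y=34.58 R=13.89 P=48.44
t=2.27: G=38.24 Y=35.18 R=14.30 P=48.75
t=2.64: G=38.33 Y=35.77 R=14.69 P=49.05
t=3.02: G=38.42 Y=36.37 R=15.10 P=49.36
t=3.40: G=38.51 Y=36.98 R=15.50 P=49.67
At T=3.4: G=38.51 Y=36.98 R=15.50 P=49.67; the largest is P.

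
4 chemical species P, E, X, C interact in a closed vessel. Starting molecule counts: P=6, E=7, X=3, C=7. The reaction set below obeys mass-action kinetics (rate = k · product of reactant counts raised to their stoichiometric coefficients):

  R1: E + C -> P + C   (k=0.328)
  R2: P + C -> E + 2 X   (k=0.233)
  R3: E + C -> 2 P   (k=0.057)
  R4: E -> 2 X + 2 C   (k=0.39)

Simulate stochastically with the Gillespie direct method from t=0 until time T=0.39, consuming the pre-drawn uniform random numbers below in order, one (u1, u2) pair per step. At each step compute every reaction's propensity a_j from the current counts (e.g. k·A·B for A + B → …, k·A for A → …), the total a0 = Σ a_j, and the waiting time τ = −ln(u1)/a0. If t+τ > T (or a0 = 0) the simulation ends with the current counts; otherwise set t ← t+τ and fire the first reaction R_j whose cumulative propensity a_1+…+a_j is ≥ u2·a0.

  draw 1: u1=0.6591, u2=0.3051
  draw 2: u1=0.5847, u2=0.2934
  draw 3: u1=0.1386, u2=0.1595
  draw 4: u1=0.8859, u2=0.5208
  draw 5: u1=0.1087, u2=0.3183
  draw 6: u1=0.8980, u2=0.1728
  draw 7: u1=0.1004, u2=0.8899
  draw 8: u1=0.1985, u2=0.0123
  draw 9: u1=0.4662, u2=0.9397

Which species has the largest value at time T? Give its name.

Dominant species at T: P

t=0.000: P=6 E=7 X=3 C=7
Draw 1: a1=16.072, a2=9.786, a3=2.793, a4=2.730, a0=31.381; τ=−ln(0.6591)/31.381=0.013 → t=0.013; u2·a0=0.3051·31.381=9.574 ≤ a1=16.072 → R1 fires; P=7 E=6 X=3 C=7
Draw 2: a1=13.776, a2=11.417, a3=2.394, a4=2.340, a0=29.927; τ=−ln(0.5847)/29.927=0.018 → t=0.031; u2·a0=0.2934·29.927=8.781 ≤ a1=13.776 → R1 fires; P=8 E=5 X=3 C=7
Draw 3: a1=11.480, a2=13.048, a3=1.995, a4=1.950, a0=28.473; τ=−ln(0.1386)/28.473=0.069 → t=0.101; u2·a0=0.1595·28.473=4.541 ≤ a1=11.480 → R1 fires; P=9 E=4 X=3 C=7
Draw 4: a1=9.184, a2=14.679, a3=1.596, a4=1.560, a0=27.019; τ=−ln(0.8859)/27.019=0.004 → t=0.105; u2·a0=0.5208·27.019=14.071; a1=9.184 < 14.071 ≤ a1+a2=23.863 → R2 fires; P=8 E=5 X=5 C=6
Draw 5: a1=9.840, a2=11.184, a3=1.710, a4=1.950, a0=24.684; τ=−ln(0.1087)/24.684=0.090 → t=0.195; u2·a0=0.3183·24.684=7.857 ≤ a1=9.840 → R1 fires; P=9 E=4 X=5 C=6
Draw 6: a1=7.872, a2=12.582, a3=1.368, a4=1.560, a0=23.382; τ=−ln(0.8980)/23.382=0.005 → t=0.200; u2·a0=0.1728·23.382=4.040 ≤ a1=7.872 → R1 fires; P=10 E=3 X=5 C=6
Draw 7: a1=5.904, a2=13.980, a3=1.026, a4=1.170, a0=22.080; τ=−ln(0.1004)/22.080=0.104 → t=0.304; u2·a0=0.8899·22.080=19.649; a1=5.904 < 19.649 ≤ a1+a2=19.884 → R2 fires; P=9 E=4 X=7 C=5
Draw 8: a1=6.560, a2=10.485, a3=1.140, a4=1.560, a0=19.745; τ=−ln(0.1985)/19.745=0.082 → t=0.386; u2·a0=0.0123·19.745=0.243 ≤ a1=6.560 → R1 fires; P=10 E=3 X=7 C=5
Draw 9: a1=4.920, a2=11.650, a3=0.855, a4=1.170, a0=18.595; τ=−ln(0.4662)/18.595=0.041 → t=0.427 > T=0.39: stop.
At T=0.39: P=10 E=3 X=7 C=5; the largest is P.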